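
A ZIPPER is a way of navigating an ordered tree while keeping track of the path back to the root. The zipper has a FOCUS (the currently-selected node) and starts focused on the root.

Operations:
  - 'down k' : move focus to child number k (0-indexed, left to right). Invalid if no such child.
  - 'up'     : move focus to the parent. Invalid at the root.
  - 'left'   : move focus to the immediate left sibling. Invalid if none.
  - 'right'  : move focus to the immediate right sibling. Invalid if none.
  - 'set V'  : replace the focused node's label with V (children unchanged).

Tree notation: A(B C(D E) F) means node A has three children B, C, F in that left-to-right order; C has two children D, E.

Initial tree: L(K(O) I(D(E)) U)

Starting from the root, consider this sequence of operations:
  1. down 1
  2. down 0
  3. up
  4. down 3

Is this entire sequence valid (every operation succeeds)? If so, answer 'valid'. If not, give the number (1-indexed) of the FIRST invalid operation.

Answer: 4

Derivation:
Step 1 (down 1): focus=I path=1 depth=1 children=['D'] left=['K'] right=['U'] parent=L
Step 2 (down 0): focus=D path=1/0 depth=2 children=['E'] left=[] right=[] parent=I
Step 3 (up): focus=I path=1 depth=1 children=['D'] left=['K'] right=['U'] parent=L
Step 4 (down 3): INVALID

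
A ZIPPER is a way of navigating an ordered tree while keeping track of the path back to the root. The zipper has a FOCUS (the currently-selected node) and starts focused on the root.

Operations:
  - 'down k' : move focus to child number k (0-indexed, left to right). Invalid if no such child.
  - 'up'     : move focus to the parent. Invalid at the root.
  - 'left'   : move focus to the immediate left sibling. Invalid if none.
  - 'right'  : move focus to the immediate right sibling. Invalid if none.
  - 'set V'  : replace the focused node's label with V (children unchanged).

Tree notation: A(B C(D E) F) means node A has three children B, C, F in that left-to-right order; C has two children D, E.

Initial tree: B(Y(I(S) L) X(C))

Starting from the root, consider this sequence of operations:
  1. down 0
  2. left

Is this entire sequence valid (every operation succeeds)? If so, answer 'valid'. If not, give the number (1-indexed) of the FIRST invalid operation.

Answer: 2

Derivation:
Step 1 (down 0): focus=Y path=0 depth=1 children=['I', 'L'] left=[] right=['X'] parent=B
Step 2 (left): INVALID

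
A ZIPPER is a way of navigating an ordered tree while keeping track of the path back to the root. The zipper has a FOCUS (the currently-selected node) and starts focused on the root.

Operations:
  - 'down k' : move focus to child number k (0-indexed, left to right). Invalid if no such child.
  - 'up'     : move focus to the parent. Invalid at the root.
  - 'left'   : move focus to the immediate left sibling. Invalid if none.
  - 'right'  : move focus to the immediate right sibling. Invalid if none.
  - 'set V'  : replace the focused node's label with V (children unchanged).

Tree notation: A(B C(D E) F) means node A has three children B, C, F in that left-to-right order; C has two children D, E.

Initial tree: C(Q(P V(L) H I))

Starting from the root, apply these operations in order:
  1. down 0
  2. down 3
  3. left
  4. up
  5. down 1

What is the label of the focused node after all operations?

Answer: V

Derivation:
Step 1 (down 0): focus=Q path=0 depth=1 children=['P', 'V', 'H', 'I'] left=[] right=[] parent=C
Step 2 (down 3): focus=I path=0/3 depth=2 children=[] left=['P', 'V', 'H'] right=[] parent=Q
Step 3 (left): focus=H path=0/2 depth=2 children=[] left=['P', 'V'] right=['I'] parent=Q
Step 4 (up): focus=Q path=0 depth=1 children=['P', 'V', 'H', 'I'] left=[] right=[] parent=C
Step 5 (down 1): focus=V path=0/1 depth=2 children=['L'] left=['P'] right=['H', 'I'] parent=Q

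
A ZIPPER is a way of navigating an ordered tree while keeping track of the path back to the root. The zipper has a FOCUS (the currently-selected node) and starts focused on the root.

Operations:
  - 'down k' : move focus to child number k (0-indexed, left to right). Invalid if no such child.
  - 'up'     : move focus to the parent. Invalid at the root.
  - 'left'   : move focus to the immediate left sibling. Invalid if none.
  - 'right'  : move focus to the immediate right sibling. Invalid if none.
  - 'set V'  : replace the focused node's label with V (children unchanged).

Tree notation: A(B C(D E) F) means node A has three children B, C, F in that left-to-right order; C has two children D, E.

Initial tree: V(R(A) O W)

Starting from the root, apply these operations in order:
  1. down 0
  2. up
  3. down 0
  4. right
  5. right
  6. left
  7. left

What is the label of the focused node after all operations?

Step 1 (down 0): focus=R path=0 depth=1 children=['A'] left=[] right=['O', 'W'] parent=V
Step 2 (up): focus=V path=root depth=0 children=['R', 'O', 'W'] (at root)
Step 3 (down 0): focus=R path=0 depth=1 children=['A'] left=[] right=['O', 'W'] parent=V
Step 4 (right): focus=O path=1 depth=1 children=[] left=['R'] right=['W'] parent=V
Step 5 (right): focus=W path=2 depth=1 children=[] left=['R', 'O'] right=[] parent=V
Step 6 (left): focus=O path=1 depth=1 children=[] left=['R'] right=['W'] parent=V
Step 7 (left): focus=R path=0 depth=1 children=['A'] left=[] right=['O', 'W'] parent=V

Answer: R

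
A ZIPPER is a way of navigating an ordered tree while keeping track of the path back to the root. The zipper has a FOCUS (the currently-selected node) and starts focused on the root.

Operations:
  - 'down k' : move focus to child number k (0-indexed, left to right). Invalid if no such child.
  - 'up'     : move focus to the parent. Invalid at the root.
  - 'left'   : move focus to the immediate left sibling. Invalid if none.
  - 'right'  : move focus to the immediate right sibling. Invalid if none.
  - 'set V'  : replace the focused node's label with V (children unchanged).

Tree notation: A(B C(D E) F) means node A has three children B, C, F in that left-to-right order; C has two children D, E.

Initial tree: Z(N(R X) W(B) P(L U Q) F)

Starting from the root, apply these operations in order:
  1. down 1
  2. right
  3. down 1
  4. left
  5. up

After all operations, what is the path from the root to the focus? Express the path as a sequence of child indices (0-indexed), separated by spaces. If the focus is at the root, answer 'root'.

Answer: 2

Derivation:
Step 1 (down 1): focus=W path=1 depth=1 children=['B'] left=['N'] right=['P', 'F'] parent=Z
Step 2 (right): focus=P path=2 depth=1 children=['L', 'U', 'Q'] left=['N', 'W'] right=['F'] parent=Z
Step 3 (down 1): focus=U path=2/1 depth=2 children=[] left=['L'] right=['Q'] parent=P
Step 4 (left): focus=L path=2/0 depth=2 children=[] left=[] right=['U', 'Q'] parent=P
Step 5 (up): focus=P path=2 depth=1 children=['L', 'U', 'Q'] left=['N', 'W'] right=['F'] parent=Z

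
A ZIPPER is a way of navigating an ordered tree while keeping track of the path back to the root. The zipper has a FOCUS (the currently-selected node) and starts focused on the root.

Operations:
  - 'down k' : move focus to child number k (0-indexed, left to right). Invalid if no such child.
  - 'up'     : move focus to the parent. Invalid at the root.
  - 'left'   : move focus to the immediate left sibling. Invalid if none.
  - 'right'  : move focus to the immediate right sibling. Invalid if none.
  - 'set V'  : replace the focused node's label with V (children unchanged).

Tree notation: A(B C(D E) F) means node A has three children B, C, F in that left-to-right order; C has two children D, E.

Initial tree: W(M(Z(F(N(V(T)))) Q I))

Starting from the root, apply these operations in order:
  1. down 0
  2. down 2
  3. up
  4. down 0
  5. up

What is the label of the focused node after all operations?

Step 1 (down 0): focus=M path=0 depth=1 children=['Z', 'Q', 'I'] left=[] right=[] parent=W
Step 2 (down 2): focus=I path=0/2 depth=2 children=[] left=['Z', 'Q'] right=[] parent=M
Step 3 (up): focus=M path=0 depth=1 children=['Z', 'Q', 'I'] left=[] right=[] parent=W
Step 4 (down 0): focus=Z path=0/0 depth=2 children=['F'] left=[] right=['Q', 'I'] parent=M
Step 5 (up): focus=M path=0 depth=1 children=['Z', 'Q', 'I'] left=[] right=[] parent=W

Answer: M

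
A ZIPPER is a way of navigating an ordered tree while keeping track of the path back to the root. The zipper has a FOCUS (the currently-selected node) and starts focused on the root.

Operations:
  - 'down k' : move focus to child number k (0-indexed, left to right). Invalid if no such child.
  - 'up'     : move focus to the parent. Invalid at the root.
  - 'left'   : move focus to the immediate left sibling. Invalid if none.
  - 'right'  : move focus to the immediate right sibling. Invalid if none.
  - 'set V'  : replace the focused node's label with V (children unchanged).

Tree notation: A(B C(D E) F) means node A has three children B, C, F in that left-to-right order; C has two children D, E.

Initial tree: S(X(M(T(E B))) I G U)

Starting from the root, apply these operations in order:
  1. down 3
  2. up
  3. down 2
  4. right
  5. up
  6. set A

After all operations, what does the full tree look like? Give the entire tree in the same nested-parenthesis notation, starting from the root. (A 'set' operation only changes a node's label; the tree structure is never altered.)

Answer: A(X(M(T(E B))) I G U)

Derivation:
Step 1 (down 3): focus=U path=3 depth=1 children=[] left=['X', 'I', 'G'] right=[] parent=S
Step 2 (up): focus=S path=root depth=0 children=['X', 'I', 'G', 'U'] (at root)
Step 3 (down 2): focus=G path=2 depth=1 children=[] left=['X', 'I'] right=['U'] parent=S
Step 4 (right): focus=U path=3 depth=1 children=[] left=['X', 'I', 'G'] right=[] parent=S
Step 5 (up): focus=S path=root depth=0 children=['X', 'I', 'G', 'U'] (at root)
Step 6 (set A): focus=A path=root depth=0 children=['X', 'I', 'G', 'U'] (at root)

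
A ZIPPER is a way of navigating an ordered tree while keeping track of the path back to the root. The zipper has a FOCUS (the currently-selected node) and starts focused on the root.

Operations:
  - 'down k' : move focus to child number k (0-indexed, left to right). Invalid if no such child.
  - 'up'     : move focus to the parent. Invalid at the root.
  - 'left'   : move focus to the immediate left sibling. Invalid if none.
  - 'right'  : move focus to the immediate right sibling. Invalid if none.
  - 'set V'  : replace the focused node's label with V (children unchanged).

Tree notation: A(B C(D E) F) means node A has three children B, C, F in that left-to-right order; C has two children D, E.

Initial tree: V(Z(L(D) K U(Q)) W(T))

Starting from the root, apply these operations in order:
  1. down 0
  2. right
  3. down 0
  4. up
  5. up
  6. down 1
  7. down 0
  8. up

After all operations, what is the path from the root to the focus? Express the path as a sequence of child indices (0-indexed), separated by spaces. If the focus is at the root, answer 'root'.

Step 1 (down 0): focus=Z path=0 depth=1 children=['L', 'K', 'U'] left=[] right=['W'] parent=V
Step 2 (right): focus=W path=1 depth=1 children=['T'] left=['Z'] right=[] parent=V
Step 3 (down 0): focus=T path=1/0 depth=2 children=[] left=[] right=[] parent=W
Step 4 (up): focus=W path=1 depth=1 children=['T'] left=['Z'] right=[] parent=V
Step 5 (up): focus=V path=root depth=0 children=['Z', 'W'] (at root)
Step 6 (down 1): focus=W path=1 depth=1 children=['T'] left=['Z'] right=[] parent=V
Step 7 (down 0): focus=T path=1/0 depth=2 children=[] left=[] right=[] parent=W
Step 8 (up): focus=W path=1 depth=1 children=['T'] left=['Z'] right=[] parent=V

Answer: 1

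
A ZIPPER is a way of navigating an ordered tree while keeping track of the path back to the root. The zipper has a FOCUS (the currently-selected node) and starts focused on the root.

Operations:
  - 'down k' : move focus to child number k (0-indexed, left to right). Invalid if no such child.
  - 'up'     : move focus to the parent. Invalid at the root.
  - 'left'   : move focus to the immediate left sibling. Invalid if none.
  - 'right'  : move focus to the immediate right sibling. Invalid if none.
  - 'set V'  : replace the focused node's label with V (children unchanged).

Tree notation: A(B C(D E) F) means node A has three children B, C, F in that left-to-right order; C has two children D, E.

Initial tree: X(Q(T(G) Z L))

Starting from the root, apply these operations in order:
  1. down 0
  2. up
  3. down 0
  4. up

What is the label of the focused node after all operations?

Step 1 (down 0): focus=Q path=0 depth=1 children=['T', 'Z', 'L'] left=[] right=[] parent=X
Step 2 (up): focus=X path=root depth=0 children=['Q'] (at root)
Step 3 (down 0): focus=Q path=0 depth=1 children=['T', 'Z', 'L'] left=[] right=[] parent=X
Step 4 (up): focus=X path=root depth=0 children=['Q'] (at root)

Answer: X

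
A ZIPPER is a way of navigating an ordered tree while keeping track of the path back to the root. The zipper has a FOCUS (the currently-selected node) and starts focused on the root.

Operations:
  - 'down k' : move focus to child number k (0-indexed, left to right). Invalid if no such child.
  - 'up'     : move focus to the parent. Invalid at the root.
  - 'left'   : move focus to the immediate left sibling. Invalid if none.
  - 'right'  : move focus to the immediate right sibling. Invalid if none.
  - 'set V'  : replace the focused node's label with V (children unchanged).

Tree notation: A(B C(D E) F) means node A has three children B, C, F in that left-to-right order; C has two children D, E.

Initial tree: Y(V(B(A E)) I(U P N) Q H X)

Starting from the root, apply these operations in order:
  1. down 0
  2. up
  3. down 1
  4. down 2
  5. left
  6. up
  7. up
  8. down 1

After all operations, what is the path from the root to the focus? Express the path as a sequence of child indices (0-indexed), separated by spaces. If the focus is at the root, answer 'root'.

Step 1 (down 0): focus=V path=0 depth=1 children=['B'] left=[] right=['I', 'Q', 'H', 'X'] parent=Y
Step 2 (up): focus=Y path=root depth=0 children=['V', 'I', 'Q', 'H', 'X'] (at root)
Step 3 (down 1): focus=I path=1 depth=1 children=['U', 'P', 'N'] left=['V'] right=['Q', 'H', 'X'] parent=Y
Step 4 (down 2): focus=N path=1/2 depth=2 children=[] left=['U', 'P'] right=[] parent=I
Step 5 (left): focus=P path=1/1 depth=2 children=[] left=['U'] right=['N'] parent=I
Step 6 (up): focus=I path=1 depth=1 children=['U', 'P', 'N'] left=['V'] right=['Q', 'H', 'X'] parent=Y
Step 7 (up): focus=Y path=root depth=0 children=['V', 'I', 'Q', 'H', 'X'] (at root)
Step 8 (down 1): focus=I path=1 depth=1 children=['U', 'P', 'N'] left=['V'] right=['Q', 'H', 'X'] parent=Y

Answer: 1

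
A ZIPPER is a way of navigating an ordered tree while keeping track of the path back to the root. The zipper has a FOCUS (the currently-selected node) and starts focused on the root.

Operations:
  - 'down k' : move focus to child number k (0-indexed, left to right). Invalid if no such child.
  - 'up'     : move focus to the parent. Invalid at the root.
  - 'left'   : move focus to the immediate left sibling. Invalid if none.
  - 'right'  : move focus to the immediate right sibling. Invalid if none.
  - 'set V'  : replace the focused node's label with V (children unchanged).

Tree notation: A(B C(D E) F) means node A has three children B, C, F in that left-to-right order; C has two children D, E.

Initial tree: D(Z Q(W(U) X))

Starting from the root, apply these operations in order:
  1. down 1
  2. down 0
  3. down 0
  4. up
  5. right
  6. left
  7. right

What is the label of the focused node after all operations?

Answer: X

Derivation:
Step 1 (down 1): focus=Q path=1 depth=1 children=['W', 'X'] left=['Z'] right=[] parent=D
Step 2 (down 0): focus=W path=1/0 depth=2 children=['U'] left=[] right=['X'] parent=Q
Step 3 (down 0): focus=U path=1/0/0 depth=3 children=[] left=[] right=[] parent=W
Step 4 (up): focus=W path=1/0 depth=2 children=['U'] left=[] right=['X'] parent=Q
Step 5 (right): focus=X path=1/1 depth=2 children=[] left=['W'] right=[] parent=Q
Step 6 (left): focus=W path=1/0 depth=2 children=['U'] left=[] right=['X'] parent=Q
Step 7 (right): focus=X path=1/1 depth=2 children=[] left=['W'] right=[] parent=Q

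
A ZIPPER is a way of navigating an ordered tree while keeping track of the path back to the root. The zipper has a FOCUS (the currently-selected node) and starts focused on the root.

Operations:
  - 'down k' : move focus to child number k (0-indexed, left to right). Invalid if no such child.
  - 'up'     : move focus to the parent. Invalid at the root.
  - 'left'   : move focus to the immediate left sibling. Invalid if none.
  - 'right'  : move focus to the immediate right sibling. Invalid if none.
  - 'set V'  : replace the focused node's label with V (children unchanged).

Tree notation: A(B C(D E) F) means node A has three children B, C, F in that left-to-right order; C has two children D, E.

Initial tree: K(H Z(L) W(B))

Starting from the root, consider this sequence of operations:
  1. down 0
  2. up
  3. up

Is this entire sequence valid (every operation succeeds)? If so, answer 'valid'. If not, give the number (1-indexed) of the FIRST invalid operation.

Answer: 3

Derivation:
Step 1 (down 0): focus=H path=0 depth=1 children=[] left=[] right=['Z', 'W'] parent=K
Step 2 (up): focus=K path=root depth=0 children=['H', 'Z', 'W'] (at root)
Step 3 (up): INVALID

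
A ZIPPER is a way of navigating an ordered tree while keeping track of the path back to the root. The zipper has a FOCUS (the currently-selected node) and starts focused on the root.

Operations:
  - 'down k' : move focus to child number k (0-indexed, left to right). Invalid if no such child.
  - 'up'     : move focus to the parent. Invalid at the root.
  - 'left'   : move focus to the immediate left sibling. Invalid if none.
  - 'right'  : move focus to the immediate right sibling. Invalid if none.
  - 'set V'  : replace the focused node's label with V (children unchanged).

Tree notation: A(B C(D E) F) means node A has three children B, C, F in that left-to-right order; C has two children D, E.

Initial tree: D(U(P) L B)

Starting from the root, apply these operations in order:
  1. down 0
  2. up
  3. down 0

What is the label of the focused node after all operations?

Step 1 (down 0): focus=U path=0 depth=1 children=['P'] left=[] right=['L', 'B'] parent=D
Step 2 (up): focus=D path=root depth=0 children=['U', 'L', 'B'] (at root)
Step 3 (down 0): focus=U path=0 depth=1 children=['P'] left=[] right=['L', 'B'] parent=D

Answer: U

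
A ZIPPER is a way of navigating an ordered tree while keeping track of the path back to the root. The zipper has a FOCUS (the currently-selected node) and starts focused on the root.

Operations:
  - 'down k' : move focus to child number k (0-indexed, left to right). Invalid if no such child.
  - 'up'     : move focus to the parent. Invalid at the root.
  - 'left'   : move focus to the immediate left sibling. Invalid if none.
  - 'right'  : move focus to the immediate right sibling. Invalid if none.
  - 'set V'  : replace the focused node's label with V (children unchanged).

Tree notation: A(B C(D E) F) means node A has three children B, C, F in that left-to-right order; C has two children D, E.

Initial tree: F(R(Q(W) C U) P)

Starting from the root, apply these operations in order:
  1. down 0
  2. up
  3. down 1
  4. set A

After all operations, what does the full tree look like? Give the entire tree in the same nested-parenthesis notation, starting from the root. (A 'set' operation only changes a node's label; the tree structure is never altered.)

Step 1 (down 0): focus=R path=0 depth=1 children=['Q', 'C', 'U'] left=[] right=['P'] parent=F
Step 2 (up): focus=F path=root depth=0 children=['R', 'P'] (at root)
Step 3 (down 1): focus=P path=1 depth=1 children=[] left=['R'] right=[] parent=F
Step 4 (set A): focus=A path=1 depth=1 children=[] left=['R'] right=[] parent=F

Answer: F(R(Q(W) C U) A)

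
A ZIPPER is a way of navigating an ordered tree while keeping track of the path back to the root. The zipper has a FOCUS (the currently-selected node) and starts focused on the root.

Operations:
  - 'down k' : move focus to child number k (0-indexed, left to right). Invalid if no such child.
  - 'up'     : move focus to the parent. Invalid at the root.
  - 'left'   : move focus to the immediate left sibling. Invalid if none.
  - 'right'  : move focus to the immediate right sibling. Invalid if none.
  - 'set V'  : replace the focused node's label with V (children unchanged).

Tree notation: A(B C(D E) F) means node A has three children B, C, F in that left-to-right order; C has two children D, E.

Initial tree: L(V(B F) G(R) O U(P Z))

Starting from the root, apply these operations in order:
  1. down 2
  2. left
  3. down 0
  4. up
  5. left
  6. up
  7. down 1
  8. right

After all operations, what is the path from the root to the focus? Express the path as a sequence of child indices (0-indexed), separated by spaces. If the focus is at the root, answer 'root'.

Step 1 (down 2): focus=O path=2 depth=1 children=[] left=['V', 'G'] right=['U'] parent=L
Step 2 (left): focus=G path=1 depth=1 children=['R'] left=['V'] right=['O', 'U'] parent=L
Step 3 (down 0): focus=R path=1/0 depth=2 children=[] left=[] right=[] parent=G
Step 4 (up): focus=G path=1 depth=1 children=['R'] left=['V'] right=['O', 'U'] parent=L
Step 5 (left): focus=V path=0 depth=1 children=['B', 'F'] left=[] right=['G', 'O', 'U'] parent=L
Step 6 (up): focus=L path=root depth=0 children=['V', 'G', 'O', 'U'] (at root)
Step 7 (down 1): focus=G path=1 depth=1 children=['R'] left=['V'] right=['O', 'U'] parent=L
Step 8 (right): focus=O path=2 depth=1 children=[] left=['V', 'G'] right=['U'] parent=L

Answer: 2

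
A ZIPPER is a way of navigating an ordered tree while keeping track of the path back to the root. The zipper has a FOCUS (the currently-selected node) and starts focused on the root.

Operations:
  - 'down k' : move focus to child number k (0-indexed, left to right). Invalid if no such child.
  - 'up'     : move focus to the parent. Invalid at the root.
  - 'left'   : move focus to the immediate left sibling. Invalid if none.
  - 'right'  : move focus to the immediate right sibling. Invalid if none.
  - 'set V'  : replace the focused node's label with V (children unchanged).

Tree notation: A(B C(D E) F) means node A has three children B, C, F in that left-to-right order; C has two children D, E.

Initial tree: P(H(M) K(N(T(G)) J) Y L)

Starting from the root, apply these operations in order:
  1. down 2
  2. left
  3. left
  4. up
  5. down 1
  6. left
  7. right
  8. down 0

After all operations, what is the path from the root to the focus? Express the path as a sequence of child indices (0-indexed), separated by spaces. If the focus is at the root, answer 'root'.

Answer: 1 0

Derivation:
Step 1 (down 2): focus=Y path=2 depth=1 children=[] left=['H', 'K'] right=['L'] parent=P
Step 2 (left): focus=K path=1 depth=1 children=['N', 'J'] left=['H'] right=['Y', 'L'] parent=P
Step 3 (left): focus=H path=0 depth=1 children=['M'] left=[] right=['K', 'Y', 'L'] parent=P
Step 4 (up): focus=P path=root depth=0 children=['H', 'K', 'Y', 'L'] (at root)
Step 5 (down 1): focus=K path=1 depth=1 children=['N', 'J'] left=['H'] right=['Y', 'L'] parent=P
Step 6 (left): focus=H path=0 depth=1 children=['M'] left=[] right=['K', 'Y', 'L'] parent=P
Step 7 (right): focus=K path=1 depth=1 children=['N', 'J'] left=['H'] right=['Y', 'L'] parent=P
Step 8 (down 0): focus=N path=1/0 depth=2 children=['T'] left=[] right=['J'] parent=K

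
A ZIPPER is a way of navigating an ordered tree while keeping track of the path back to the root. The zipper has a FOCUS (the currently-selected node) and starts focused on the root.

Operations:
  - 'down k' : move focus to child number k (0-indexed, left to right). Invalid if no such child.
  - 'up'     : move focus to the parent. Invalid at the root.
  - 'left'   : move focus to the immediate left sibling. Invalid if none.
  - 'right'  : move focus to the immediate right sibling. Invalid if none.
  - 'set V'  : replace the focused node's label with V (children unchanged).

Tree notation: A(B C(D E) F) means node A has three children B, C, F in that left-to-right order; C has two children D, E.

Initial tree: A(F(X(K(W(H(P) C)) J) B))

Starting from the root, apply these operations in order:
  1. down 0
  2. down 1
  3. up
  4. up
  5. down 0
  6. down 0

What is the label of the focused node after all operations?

Step 1 (down 0): focus=F path=0 depth=1 children=['X', 'B'] left=[] right=[] parent=A
Step 2 (down 1): focus=B path=0/1 depth=2 children=[] left=['X'] right=[] parent=F
Step 3 (up): focus=F path=0 depth=1 children=['X', 'B'] left=[] right=[] parent=A
Step 4 (up): focus=A path=root depth=0 children=['F'] (at root)
Step 5 (down 0): focus=F path=0 depth=1 children=['X', 'B'] left=[] right=[] parent=A
Step 6 (down 0): focus=X path=0/0 depth=2 children=['K', 'J'] left=[] right=['B'] parent=F

Answer: X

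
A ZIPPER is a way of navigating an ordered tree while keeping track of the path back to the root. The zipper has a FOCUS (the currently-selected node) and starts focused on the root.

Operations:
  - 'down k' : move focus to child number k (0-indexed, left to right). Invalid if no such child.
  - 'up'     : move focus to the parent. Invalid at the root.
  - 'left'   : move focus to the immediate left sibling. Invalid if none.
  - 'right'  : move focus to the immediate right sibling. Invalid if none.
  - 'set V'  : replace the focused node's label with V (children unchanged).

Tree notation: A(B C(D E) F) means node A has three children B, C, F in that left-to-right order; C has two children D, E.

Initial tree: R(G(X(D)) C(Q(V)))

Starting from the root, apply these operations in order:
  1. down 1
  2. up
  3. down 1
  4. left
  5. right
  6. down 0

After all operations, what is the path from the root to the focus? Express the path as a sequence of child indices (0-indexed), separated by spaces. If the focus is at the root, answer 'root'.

Answer: 1 0

Derivation:
Step 1 (down 1): focus=C path=1 depth=1 children=['Q'] left=['G'] right=[] parent=R
Step 2 (up): focus=R path=root depth=0 children=['G', 'C'] (at root)
Step 3 (down 1): focus=C path=1 depth=1 children=['Q'] left=['G'] right=[] parent=R
Step 4 (left): focus=G path=0 depth=1 children=['X'] left=[] right=['C'] parent=R
Step 5 (right): focus=C path=1 depth=1 children=['Q'] left=['G'] right=[] parent=R
Step 6 (down 0): focus=Q path=1/0 depth=2 children=['V'] left=[] right=[] parent=C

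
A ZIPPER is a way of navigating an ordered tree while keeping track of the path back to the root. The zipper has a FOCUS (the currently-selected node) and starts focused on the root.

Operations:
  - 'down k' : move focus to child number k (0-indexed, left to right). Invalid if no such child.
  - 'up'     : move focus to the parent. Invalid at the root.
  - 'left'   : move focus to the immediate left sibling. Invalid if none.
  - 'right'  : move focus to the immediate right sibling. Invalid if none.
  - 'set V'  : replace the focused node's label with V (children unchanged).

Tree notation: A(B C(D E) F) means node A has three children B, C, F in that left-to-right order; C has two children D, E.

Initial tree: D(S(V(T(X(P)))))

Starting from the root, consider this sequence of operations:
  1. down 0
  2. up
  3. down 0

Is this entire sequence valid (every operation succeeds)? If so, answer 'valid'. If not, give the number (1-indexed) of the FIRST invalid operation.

Answer: valid

Derivation:
Step 1 (down 0): focus=S path=0 depth=1 children=['V'] left=[] right=[] parent=D
Step 2 (up): focus=D path=root depth=0 children=['S'] (at root)
Step 3 (down 0): focus=S path=0 depth=1 children=['V'] left=[] right=[] parent=D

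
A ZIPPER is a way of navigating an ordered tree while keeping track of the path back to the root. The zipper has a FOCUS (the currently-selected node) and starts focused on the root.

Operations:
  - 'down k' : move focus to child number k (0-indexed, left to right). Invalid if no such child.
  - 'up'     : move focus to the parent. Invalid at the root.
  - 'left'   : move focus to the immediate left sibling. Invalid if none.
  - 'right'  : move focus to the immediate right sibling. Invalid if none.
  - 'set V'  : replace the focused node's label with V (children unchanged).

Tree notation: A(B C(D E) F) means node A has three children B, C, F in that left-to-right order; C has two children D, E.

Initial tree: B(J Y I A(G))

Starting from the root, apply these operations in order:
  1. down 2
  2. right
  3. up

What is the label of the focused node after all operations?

Answer: B

Derivation:
Step 1 (down 2): focus=I path=2 depth=1 children=[] left=['J', 'Y'] right=['A'] parent=B
Step 2 (right): focus=A path=3 depth=1 children=['G'] left=['J', 'Y', 'I'] right=[] parent=B
Step 3 (up): focus=B path=root depth=0 children=['J', 'Y', 'I', 'A'] (at root)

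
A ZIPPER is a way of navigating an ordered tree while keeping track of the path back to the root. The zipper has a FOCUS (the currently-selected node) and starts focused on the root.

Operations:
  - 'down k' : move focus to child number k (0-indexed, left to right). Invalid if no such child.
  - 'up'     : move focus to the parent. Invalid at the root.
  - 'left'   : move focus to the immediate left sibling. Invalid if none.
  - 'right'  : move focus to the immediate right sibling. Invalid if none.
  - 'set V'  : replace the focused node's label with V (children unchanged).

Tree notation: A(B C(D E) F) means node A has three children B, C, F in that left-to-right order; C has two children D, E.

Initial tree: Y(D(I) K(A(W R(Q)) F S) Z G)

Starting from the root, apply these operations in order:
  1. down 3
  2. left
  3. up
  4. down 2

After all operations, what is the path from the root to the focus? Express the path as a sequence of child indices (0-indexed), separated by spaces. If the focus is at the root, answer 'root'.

Step 1 (down 3): focus=G path=3 depth=1 children=[] left=['D', 'K', 'Z'] right=[] parent=Y
Step 2 (left): focus=Z path=2 depth=1 children=[] left=['D', 'K'] right=['G'] parent=Y
Step 3 (up): focus=Y path=root depth=0 children=['D', 'K', 'Z', 'G'] (at root)
Step 4 (down 2): focus=Z path=2 depth=1 children=[] left=['D', 'K'] right=['G'] parent=Y

Answer: 2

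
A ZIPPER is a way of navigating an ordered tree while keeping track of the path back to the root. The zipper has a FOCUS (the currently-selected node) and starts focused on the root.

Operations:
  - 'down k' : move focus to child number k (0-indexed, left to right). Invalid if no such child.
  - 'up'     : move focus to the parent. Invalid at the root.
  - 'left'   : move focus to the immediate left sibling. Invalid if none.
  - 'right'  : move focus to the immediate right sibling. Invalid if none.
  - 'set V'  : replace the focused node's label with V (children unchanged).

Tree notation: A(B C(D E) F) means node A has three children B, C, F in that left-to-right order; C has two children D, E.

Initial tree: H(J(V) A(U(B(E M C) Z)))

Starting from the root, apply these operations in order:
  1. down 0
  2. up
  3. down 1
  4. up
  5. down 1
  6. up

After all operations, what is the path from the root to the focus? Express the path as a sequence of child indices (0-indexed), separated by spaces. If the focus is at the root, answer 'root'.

Step 1 (down 0): focus=J path=0 depth=1 children=['V'] left=[] right=['A'] parent=H
Step 2 (up): focus=H path=root depth=0 children=['J', 'A'] (at root)
Step 3 (down 1): focus=A path=1 depth=1 children=['U'] left=['J'] right=[] parent=H
Step 4 (up): focus=H path=root depth=0 children=['J', 'A'] (at root)
Step 5 (down 1): focus=A path=1 depth=1 children=['U'] left=['J'] right=[] parent=H
Step 6 (up): focus=H path=root depth=0 children=['J', 'A'] (at root)

Answer: root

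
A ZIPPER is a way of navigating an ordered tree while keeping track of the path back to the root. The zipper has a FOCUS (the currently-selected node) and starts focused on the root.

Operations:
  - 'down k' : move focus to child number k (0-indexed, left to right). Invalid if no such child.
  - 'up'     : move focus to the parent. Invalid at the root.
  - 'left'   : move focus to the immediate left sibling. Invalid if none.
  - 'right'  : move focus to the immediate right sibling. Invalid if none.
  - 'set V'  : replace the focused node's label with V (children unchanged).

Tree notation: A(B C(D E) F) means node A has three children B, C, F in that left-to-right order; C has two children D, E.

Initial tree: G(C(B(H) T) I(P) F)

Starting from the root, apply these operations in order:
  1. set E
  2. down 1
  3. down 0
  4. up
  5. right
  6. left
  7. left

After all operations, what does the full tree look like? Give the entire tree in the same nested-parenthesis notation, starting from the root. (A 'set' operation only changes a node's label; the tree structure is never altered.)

Step 1 (set E): focus=E path=root depth=0 children=['C', 'I', 'F'] (at root)
Step 2 (down 1): focus=I path=1 depth=1 children=['P'] left=['C'] right=['F'] parent=E
Step 3 (down 0): focus=P path=1/0 depth=2 children=[] left=[] right=[] parent=I
Step 4 (up): focus=I path=1 depth=1 children=['P'] left=['C'] right=['F'] parent=E
Step 5 (right): focus=F path=2 depth=1 children=[] left=['C', 'I'] right=[] parent=E
Step 6 (left): focus=I path=1 depth=1 children=['P'] left=['C'] right=['F'] parent=E
Step 7 (left): focus=C path=0 depth=1 children=['B', 'T'] left=[] right=['I', 'F'] parent=E

Answer: E(C(B(H) T) I(P) F)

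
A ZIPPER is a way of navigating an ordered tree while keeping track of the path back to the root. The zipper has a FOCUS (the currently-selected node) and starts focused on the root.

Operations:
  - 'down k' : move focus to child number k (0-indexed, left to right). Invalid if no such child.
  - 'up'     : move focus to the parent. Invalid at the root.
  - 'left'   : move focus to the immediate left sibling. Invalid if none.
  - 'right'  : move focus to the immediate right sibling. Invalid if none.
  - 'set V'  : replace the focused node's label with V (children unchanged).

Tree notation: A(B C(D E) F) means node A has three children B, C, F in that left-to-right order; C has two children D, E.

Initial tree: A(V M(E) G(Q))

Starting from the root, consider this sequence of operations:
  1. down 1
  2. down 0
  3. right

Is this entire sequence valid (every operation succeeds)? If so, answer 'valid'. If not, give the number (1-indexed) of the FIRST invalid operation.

Answer: 3

Derivation:
Step 1 (down 1): focus=M path=1 depth=1 children=['E'] left=['V'] right=['G'] parent=A
Step 2 (down 0): focus=E path=1/0 depth=2 children=[] left=[] right=[] parent=M
Step 3 (right): INVALID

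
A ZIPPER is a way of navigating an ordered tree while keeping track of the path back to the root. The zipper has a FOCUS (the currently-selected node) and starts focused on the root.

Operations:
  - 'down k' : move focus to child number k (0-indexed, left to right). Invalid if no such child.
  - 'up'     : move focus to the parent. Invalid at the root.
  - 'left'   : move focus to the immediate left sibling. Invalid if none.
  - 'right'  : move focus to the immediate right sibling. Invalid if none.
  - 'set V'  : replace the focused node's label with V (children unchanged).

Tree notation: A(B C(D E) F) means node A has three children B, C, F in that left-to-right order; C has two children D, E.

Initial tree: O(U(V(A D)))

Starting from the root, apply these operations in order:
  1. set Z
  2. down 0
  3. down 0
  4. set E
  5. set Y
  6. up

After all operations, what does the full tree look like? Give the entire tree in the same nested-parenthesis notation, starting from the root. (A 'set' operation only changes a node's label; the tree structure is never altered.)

Answer: Z(U(Y(A D)))

Derivation:
Step 1 (set Z): focus=Z path=root depth=0 children=['U'] (at root)
Step 2 (down 0): focus=U path=0 depth=1 children=['V'] left=[] right=[] parent=Z
Step 3 (down 0): focus=V path=0/0 depth=2 children=['A', 'D'] left=[] right=[] parent=U
Step 4 (set E): focus=E path=0/0 depth=2 children=['A', 'D'] left=[] right=[] parent=U
Step 5 (set Y): focus=Y path=0/0 depth=2 children=['A', 'D'] left=[] right=[] parent=U
Step 6 (up): focus=U path=0 depth=1 children=['Y'] left=[] right=[] parent=Z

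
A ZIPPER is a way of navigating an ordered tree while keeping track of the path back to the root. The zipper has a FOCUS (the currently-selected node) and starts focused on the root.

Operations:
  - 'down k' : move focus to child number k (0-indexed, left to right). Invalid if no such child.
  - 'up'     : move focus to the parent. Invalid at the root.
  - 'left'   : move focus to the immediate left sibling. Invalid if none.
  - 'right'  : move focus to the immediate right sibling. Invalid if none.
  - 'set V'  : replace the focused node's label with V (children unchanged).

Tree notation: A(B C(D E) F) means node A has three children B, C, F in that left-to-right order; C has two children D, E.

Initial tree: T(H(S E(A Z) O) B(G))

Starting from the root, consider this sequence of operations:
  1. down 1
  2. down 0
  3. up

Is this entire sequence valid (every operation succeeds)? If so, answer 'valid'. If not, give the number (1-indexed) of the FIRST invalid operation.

Answer: valid

Derivation:
Step 1 (down 1): focus=B path=1 depth=1 children=['G'] left=['H'] right=[] parent=T
Step 2 (down 0): focus=G path=1/0 depth=2 children=[] left=[] right=[] parent=B
Step 3 (up): focus=B path=1 depth=1 children=['G'] left=['H'] right=[] parent=T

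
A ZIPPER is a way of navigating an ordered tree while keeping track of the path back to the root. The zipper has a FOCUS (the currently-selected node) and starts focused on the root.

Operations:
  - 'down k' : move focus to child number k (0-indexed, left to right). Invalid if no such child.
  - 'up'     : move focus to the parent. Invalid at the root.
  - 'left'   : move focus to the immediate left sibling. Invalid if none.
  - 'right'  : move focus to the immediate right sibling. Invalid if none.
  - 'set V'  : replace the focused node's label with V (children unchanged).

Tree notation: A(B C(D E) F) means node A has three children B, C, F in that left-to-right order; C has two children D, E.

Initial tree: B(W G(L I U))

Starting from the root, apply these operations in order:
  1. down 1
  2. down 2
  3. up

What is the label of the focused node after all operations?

Step 1 (down 1): focus=G path=1 depth=1 children=['L', 'I', 'U'] left=['W'] right=[] parent=B
Step 2 (down 2): focus=U path=1/2 depth=2 children=[] left=['L', 'I'] right=[] parent=G
Step 3 (up): focus=G path=1 depth=1 children=['L', 'I', 'U'] left=['W'] right=[] parent=B

Answer: G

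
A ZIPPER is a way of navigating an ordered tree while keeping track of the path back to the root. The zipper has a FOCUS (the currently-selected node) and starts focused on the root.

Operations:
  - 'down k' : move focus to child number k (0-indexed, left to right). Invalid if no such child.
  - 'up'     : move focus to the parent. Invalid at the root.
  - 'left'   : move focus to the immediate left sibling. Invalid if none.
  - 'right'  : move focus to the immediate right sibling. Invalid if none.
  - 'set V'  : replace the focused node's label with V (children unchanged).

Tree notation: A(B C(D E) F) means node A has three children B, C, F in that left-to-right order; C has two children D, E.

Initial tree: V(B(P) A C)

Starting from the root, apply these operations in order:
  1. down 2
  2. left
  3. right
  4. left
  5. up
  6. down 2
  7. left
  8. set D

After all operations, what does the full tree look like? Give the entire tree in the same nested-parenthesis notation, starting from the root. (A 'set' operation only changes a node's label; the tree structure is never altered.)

Step 1 (down 2): focus=C path=2 depth=1 children=[] left=['B', 'A'] right=[] parent=V
Step 2 (left): focus=A path=1 depth=1 children=[] left=['B'] right=['C'] parent=V
Step 3 (right): focus=C path=2 depth=1 children=[] left=['B', 'A'] right=[] parent=V
Step 4 (left): focus=A path=1 depth=1 children=[] left=['B'] right=['C'] parent=V
Step 5 (up): focus=V path=root depth=0 children=['B', 'A', 'C'] (at root)
Step 6 (down 2): focus=C path=2 depth=1 children=[] left=['B', 'A'] right=[] parent=V
Step 7 (left): focus=A path=1 depth=1 children=[] left=['B'] right=['C'] parent=V
Step 8 (set D): focus=D path=1 depth=1 children=[] left=['B'] right=['C'] parent=V

Answer: V(B(P) D C)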